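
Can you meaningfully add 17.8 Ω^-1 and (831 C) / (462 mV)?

No

Expand each in SI base units:
  17.8 Ω^-1:  Ω⁻¹ = (V·A⁻¹)⁻¹ = kg⁻¹·m⁻²·s³·A²
  (831 C) / (462 mV):  [s·A] / [kg·m²·s⁻³·A⁻¹] = kg⁻¹·m⁻²·s⁴·A²
kg⁻¹·m⁻²·s³·A² ≠ kg⁻¹·m⁻²·s⁴·A², so they cannot be added.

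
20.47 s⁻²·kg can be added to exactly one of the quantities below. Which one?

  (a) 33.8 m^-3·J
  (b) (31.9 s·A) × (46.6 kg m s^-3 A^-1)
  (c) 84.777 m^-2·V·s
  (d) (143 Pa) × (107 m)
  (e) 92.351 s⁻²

(d)

Reference: kg·s⁻².
Each option:
  (a) J·m⁻³ = N·m·m⁻³ = kg·m⁻¹·s⁻²
  (b) [s·A] · [kg·m·s⁻³·A⁻¹] = kg·m·s⁻²
  (c) V·s·m⁻² = J·C⁻¹·s·m⁻² = kg·s⁻²·A⁻¹
  (d) [kg·m⁻¹·s⁻²] · [m] = kg·s⁻²  ← same
  (e) s⁻²
Only (d) matches kg·s⁻².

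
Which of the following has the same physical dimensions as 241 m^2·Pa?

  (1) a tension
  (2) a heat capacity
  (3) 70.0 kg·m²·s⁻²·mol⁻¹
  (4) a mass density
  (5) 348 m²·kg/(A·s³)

Reference: Pa·m² = N·m⁻²·m² = kg·m·s⁻².
Each option:
  (1) [tension] = kg·m·s⁻²  ← same
  (2) [heat capacity] = kg·m²·s⁻²·K⁻¹
  (3) kg·m²·s⁻²·mol⁻¹
  (4) [mass density] = kg·m⁻³
  (5) kg·m²·s⁻³·A⁻¹
Only (1) matches kg·m·s⁻².

(1)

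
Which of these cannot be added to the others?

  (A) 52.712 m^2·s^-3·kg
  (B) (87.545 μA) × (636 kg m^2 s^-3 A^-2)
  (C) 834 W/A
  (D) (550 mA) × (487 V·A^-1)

Expand each in SI base units:
  (A) kg·m²·s⁻³
  (B) [A] · [kg·m²·s⁻³·A⁻²] = kg·m²·s⁻³·A⁻¹
  (C) W·A⁻¹ = J·s⁻¹·A⁻¹ = kg·m²·s⁻³·A⁻¹
  (D) [A] · [kg·m²·s⁻³·A⁻²] = kg·m²·s⁻³·A⁻¹
All reduce to kg·m²·s⁻³·A⁻¹ except (A), which is kg·m²·s⁻³.

(A)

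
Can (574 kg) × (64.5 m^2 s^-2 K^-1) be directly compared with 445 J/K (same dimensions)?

Yes

Reduce each to base SI dimensions:
  (574 kg) × (64.5 m^2 s^-2 K^-1):  [kg] · [m²·s⁻²·K⁻¹] = kg·m²·s⁻²·K⁻¹
  445 J/K:  J·K⁻¹ = N·m·K⁻¹ = kg·m²·s⁻²·K⁻¹
Both are kg·m²·s⁻²·K⁻¹, so they have the same dimensions and can be added.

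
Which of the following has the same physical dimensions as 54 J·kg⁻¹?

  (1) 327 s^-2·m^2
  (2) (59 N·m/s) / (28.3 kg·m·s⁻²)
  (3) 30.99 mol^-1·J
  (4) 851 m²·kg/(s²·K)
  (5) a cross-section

Reference: J·kg⁻¹ = N·m·kg⁻¹ = m²·s⁻².
Each option:
  (1) m²·s⁻²  ← same
  (2) [kg·m²·s⁻³] / [kg·m·s⁻²] = m·s⁻¹
  (3) J·mol⁻¹ = N·m·mol⁻¹ = kg·m²·s⁻²·mol⁻¹
  (4) kg·m²·s⁻²·K⁻¹
  (5) [cross-section] = m²
Only (1) matches m²·s⁻².

(1)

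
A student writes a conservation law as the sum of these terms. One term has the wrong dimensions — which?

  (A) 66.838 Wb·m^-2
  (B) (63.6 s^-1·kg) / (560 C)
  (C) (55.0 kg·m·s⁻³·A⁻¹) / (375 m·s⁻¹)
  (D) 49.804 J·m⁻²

(D)

Reduce each to base SI dimensions:
  (A) Wb·m⁻² = V·s·m⁻² = kg·s⁻²·A⁻¹
  (B) [kg·s⁻¹] / [s·A] = kg·s⁻²·A⁻¹
  (C) [kg·m·s⁻³·A⁻¹] / [m·s⁻¹] = kg·s⁻²·A⁻¹
  (D) J·m⁻² = N·m·m⁻² = kg·s⁻²
All reduce to kg·s⁻²·A⁻¹ except (D), which is kg·s⁻².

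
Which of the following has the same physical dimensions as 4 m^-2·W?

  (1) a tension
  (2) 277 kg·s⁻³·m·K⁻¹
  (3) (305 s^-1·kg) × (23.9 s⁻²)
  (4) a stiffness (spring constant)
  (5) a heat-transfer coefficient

(3)

Reference: W·m⁻² = J·s⁻¹·m⁻² = kg·s⁻³.
Each option:
  (1) [tension] = kg·m·s⁻²
  (2) kg·m·s⁻³·K⁻¹
  (3) [kg·s⁻¹] · [s⁻²] = kg·s⁻³  ← same
  (4) [stiffness (spring constant)] = kg·s⁻²
  (5) [heat-transfer coefficient] = kg·s⁻³·K⁻¹
Only (3) matches kg·s⁻³.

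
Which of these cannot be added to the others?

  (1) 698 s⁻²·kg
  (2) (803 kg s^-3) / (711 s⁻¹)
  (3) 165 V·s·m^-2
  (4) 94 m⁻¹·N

(3)

Work out the base dimensions of each:
  (1) kg·s⁻²
  (2) [kg·s⁻³] / [s⁻¹] = kg·s⁻²
  (3) V·s·m⁻² = J·C⁻¹·s·m⁻² = kg·s⁻²·A⁻¹
  (4) N·m⁻¹ = kg·m·s⁻²·m⁻¹ = kg·s⁻²
All reduce to kg·s⁻² except (3), which is kg·s⁻²·A⁻¹.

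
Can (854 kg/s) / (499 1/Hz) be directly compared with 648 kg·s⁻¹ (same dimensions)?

In SI base units:
  (854 kg/s) / (499 1/Hz):  [kg·s⁻¹] / [s] = kg·s⁻²
  648 kg·s⁻¹:  kg·s⁻¹
kg·s⁻² ≠ kg·s⁻¹, so they cannot be added.

No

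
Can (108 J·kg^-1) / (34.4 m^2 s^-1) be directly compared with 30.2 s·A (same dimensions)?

No

Dimensions:
  (108 J·kg^-1) / (34.4 m^2 s^-1):  [m²·s⁻²] / [m²·s⁻¹] = s⁻¹
  30.2 s·A:  A·s = s·A
s⁻¹ ≠ s·A, so they cannot be added.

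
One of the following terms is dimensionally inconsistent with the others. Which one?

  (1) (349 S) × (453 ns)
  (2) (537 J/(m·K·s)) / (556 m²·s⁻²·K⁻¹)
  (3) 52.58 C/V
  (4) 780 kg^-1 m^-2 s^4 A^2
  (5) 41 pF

Work out the base dimensions of each:
  (1) [kg⁻¹·m⁻²·s³·A²] · [s] = kg⁻¹·m⁻²·s⁴·A²
  (2) [kg·m·s⁻³·K⁻¹] / [m²·s⁻²·K⁻¹] = kg·m⁻¹·s⁻¹
  (3) C·V⁻¹ = s·A·(J·C⁻¹)⁻¹ = kg⁻¹·m⁻²·s⁴·A²
  (4) kg⁻¹·m⁻²·s⁴·A²
  (5) F = C·V⁻¹ = kg⁻¹·m⁻²·s⁴·A²
All reduce to kg⁻¹·m⁻²·s⁴·A² except (2), which is kg·m⁻¹·s⁻¹.

(2)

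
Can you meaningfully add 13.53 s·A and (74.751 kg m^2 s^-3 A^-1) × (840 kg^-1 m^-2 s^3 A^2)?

Dimensions:
  13.53 s·A:  A·s = s·A
  (74.751 kg m^2 s^-3 A^-1) × (840 kg^-1 m^-2 s^3 A^2):  [kg·m²·s⁻³·A⁻¹] · [kg⁻¹·m⁻²·s³·A²] = A
s·A ≠ A, so they cannot be added.

No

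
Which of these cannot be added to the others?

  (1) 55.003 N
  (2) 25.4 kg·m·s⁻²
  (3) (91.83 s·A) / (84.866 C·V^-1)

Work out the base dimensions of each:
  (1) N = kg·m·s⁻²
  (2) kg·m·s⁻²
  (3) [s·A] / [kg⁻¹·m⁻²·s⁴·A²] = kg·m²·s⁻³·A⁻¹
All reduce to kg·m·s⁻² except (3), which is kg·m²·s⁻³·A⁻¹.

(3)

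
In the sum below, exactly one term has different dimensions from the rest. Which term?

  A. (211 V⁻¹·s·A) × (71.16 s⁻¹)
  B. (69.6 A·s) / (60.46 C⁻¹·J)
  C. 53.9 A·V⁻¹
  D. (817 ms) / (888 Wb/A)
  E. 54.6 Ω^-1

Work out the base dimensions of each:
  A. [kg⁻¹·m⁻²·s⁴·A²] · [s⁻¹] = kg⁻¹·m⁻²·s³·A²
  B. [s·A] / [kg·m²·s⁻³·A⁻¹] = kg⁻¹·m⁻²·s⁴·A²
  C. A·V⁻¹ = A·(J·C⁻¹)⁻¹ = kg⁻¹·m⁻²·s³·A²
  D. [s] / [kg·m²·s⁻²·A⁻²] = kg⁻¹·m⁻²·s³·A²
  E. Ω⁻¹ = (V·A⁻¹)⁻¹ = kg⁻¹·m⁻²·s³·A²
All reduce to kg⁻¹·m⁻²·s³·A² except B., which is kg⁻¹·m⁻²·s⁴·A².

B.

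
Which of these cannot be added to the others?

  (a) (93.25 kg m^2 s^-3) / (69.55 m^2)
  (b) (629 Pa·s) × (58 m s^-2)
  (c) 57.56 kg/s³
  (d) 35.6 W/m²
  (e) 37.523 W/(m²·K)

Expand each in SI base units:
  (a) [kg·m²·s⁻³] / [m²] = kg·s⁻³
  (b) [kg·m⁻¹·s⁻¹] · [m·s⁻²] = kg·s⁻³
  (c) kg·s⁻³
  (d) W·m⁻² = J·s⁻¹·m⁻² = kg·s⁻³
  (e) W·m⁻²·K⁻¹ = J·s⁻¹·m⁻²·K⁻¹ = kg·s⁻³·K⁻¹
All reduce to kg·s⁻³ except (e), which is kg·s⁻³·K⁻¹.

(e)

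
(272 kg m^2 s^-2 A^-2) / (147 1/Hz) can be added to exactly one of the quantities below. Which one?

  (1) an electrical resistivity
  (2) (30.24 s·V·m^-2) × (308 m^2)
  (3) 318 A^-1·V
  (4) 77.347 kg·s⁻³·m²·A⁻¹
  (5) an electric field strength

(3)

Reference: [kg·m²·s⁻²·A⁻²] / [s] = kg·m²·s⁻³·A⁻².
Each option:
  (1) [electrical resistivity] = kg·m³·s⁻³·A⁻²
  (2) [kg·s⁻²·A⁻¹] · [m²] = kg·m²·s⁻²·A⁻¹
  (3) V·A⁻¹ = J·C⁻¹·A⁻¹ = kg·m²·s⁻³·A⁻²  ← same
  (4) kg·m²·s⁻³·A⁻¹
  (5) [electric field strength] = kg·m·s⁻³·A⁻¹
Only (3) matches kg·m²·s⁻³·A⁻².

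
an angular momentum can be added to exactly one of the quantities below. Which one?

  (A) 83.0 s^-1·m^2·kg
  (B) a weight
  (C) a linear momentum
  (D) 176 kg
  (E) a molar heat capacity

Reference: [angular momentum] = kg·m²·s⁻¹.
Each option:
  (A) kg·m²·s⁻¹  ← same
  (B) [weight] = kg·m·s⁻²
  (C) [linear momentum] = kg·m·s⁻¹
  (D) kg
  (E) [molar heat capacity] = kg·m²·s⁻²·K⁻¹·mol⁻¹
Only (A) matches kg·m²·s⁻¹.

(A)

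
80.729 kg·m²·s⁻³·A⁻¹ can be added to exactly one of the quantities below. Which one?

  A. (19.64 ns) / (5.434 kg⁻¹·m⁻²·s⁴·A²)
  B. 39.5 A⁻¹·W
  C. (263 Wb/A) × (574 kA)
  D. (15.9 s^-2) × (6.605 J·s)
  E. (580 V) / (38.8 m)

B.

Reference: kg·m²·s⁻³·A⁻¹.
Each option:
  A. [s] / [kg⁻¹·m⁻²·s⁴·A²] = kg·m²·s⁻³·A⁻²
  B. W·A⁻¹ = J·s⁻¹·A⁻¹ = kg·m²·s⁻³·A⁻¹  ← same
  C. [kg·m²·s⁻²·A⁻²] · [A] = kg·m²·s⁻²·A⁻¹
  D. [s⁻²] · [kg·m²·s⁻¹] = kg·m²·s⁻³
  E. [kg·m²·s⁻³·A⁻¹] / [m] = kg·m·s⁻³·A⁻¹
Only B. matches kg·m²·s⁻³·A⁻¹.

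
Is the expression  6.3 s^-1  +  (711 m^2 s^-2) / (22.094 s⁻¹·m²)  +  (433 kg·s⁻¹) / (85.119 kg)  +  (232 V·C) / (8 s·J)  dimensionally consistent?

In SI base units:
  6.3 s^-1:  s⁻¹
  (711 m^2 s^-2) / (22.094 s⁻¹·m²):  [m²·s⁻²] / [m²·s⁻¹] = s⁻¹
  (433 kg·s⁻¹) / (85.119 kg):  [kg·s⁻¹] / [kg] = s⁻¹
  (232 V·C) / (8 s·J):  [kg·m²·s⁻²] / [kg·m²·s⁻¹] = s⁻¹
Every term reduces to s⁻¹.

Yes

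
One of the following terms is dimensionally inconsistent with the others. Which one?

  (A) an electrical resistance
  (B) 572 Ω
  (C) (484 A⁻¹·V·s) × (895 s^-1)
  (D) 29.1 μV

(D)

Expand each in SI base units:
  (A) [electrical resistance] = kg·m²·s⁻³·A⁻²
  (B) Ω = V·A⁻¹ = kg·m²·s⁻³·A⁻²
  (C) [kg·m²·s⁻²·A⁻²] · [s⁻¹] = kg·m²·s⁻³·A⁻²
  (D) V = J·C⁻¹ = kg·m²·s⁻³·A⁻¹
All reduce to kg·m²·s⁻³·A⁻² except (D), which is kg·m²·s⁻³·A⁻¹.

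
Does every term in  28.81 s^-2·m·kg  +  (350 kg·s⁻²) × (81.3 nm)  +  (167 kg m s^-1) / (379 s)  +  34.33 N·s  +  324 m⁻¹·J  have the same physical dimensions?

No

In SI base units:
  28.81 s^-2·m·kg:  kg·m·s⁻²
  (350 kg·s⁻²) × (81.3 nm):  [kg·s⁻²] · [m] = kg·m·s⁻²
  (167 kg m s^-1) / (379 s):  [kg·m·s⁻¹] / [s] = kg·m·s⁻²
  34.33 N·s:  N·s = kg·m·s⁻²·s = kg·m·s⁻¹
  324 m⁻¹·J:  J·m⁻¹ = N·m·m⁻¹ = kg·m·s⁻²
The terms do not share a single dimension (kg·m·s⁻² vs kg·m·s⁻¹).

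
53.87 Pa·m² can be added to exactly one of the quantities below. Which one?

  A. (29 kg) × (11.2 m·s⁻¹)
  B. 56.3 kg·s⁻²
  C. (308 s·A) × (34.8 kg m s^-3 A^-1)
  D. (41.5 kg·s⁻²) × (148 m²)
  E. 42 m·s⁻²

C.

Reference: Pa·m² = N·m⁻²·m² = kg·m·s⁻².
Each option:
  A. [kg] · [m·s⁻¹] = kg·m·s⁻¹
  B. kg·s⁻²
  C. [s·A] · [kg·m·s⁻³·A⁻¹] = kg·m·s⁻²  ← same
  D. [kg·s⁻²] · [m²] = kg·m²·s⁻²
  E. m·s⁻²
Only C. matches kg·m·s⁻².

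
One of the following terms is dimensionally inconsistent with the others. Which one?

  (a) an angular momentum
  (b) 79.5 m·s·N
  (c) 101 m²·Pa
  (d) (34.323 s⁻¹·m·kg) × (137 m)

Dimensions:
  (a) [angular momentum] = kg·m²·s⁻¹
  (b) N·m·s = kg·m·s⁻²·m·s = kg·m²·s⁻¹
  (c) Pa·m² = N·m⁻²·m² = kg·m·s⁻²
  (d) [kg·m·s⁻¹] · [m] = kg·m²·s⁻¹
All reduce to kg·m²·s⁻¹ except (c), which is kg·m·s⁻².

(c)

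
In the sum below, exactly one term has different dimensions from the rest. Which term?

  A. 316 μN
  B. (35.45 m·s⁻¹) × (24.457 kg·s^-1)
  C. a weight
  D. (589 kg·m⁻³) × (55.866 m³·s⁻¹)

D.

Expand each in SI base units:
  A. N = kg·m·s⁻²
  B. [m·s⁻¹] · [kg·s⁻¹] = kg·m·s⁻²
  C. [weight] = kg·m·s⁻²
  D. [kg·m⁻³] · [m³·s⁻¹] = kg·s⁻¹
All reduce to kg·m·s⁻² except D., which is kg·s⁻¹.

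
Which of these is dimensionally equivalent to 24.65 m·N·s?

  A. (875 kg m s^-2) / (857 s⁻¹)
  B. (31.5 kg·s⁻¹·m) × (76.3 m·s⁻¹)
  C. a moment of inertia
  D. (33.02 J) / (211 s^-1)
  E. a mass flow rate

D.

Reference: N·m·s = kg·m·s⁻²·m·s = kg·m²·s⁻¹.
Each option:
  A. [kg·m·s⁻²] / [s⁻¹] = kg·m·s⁻¹
  B. [kg·m·s⁻¹] · [m·s⁻¹] = kg·m²·s⁻²
  C. [moment of inertia] = kg·m²
  D. [kg·m²·s⁻²] / [s⁻¹] = kg·m²·s⁻¹  ← same
  E. [mass flow rate] = kg·s⁻¹
Only D. matches kg·m²·s⁻¹.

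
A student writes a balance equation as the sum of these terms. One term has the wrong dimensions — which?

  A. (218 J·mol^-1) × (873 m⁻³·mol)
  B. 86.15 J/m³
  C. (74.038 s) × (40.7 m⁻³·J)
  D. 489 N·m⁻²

C.

In SI base units:
  A. [kg·m²·s⁻²·mol⁻¹] · [m⁻³·mol] = kg·m⁻¹·s⁻²
  B. J·m⁻³ = N·m·m⁻³ = kg·m⁻¹·s⁻²
  C. [s] · [kg·m⁻¹·s⁻²] = kg·m⁻¹·s⁻¹
  D. N·m⁻² = kg·m·s⁻²·m⁻² = kg·m⁻¹·s⁻²
All reduce to kg·m⁻¹·s⁻² except C., which is kg·m⁻¹·s⁻¹.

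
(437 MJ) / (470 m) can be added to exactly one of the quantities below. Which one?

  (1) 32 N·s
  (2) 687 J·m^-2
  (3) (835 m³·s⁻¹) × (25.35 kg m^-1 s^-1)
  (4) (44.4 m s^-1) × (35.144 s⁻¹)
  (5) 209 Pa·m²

Reference: [kg·m²·s⁻²] / [m] = kg·m·s⁻².
Each option:
  (1) N·s = kg·m·s⁻²·s = kg·m·s⁻¹
  (2) J·m⁻² = N·m·m⁻² = kg·s⁻²
  (3) [m³·s⁻¹] · [kg·m⁻¹·s⁻¹] = kg·m²·s⁻²
  (4) [m·s⁻¹] · [s⁻¹] = m·s⁻²
  (5) Pa·m² = N·m⁻²·m² = kg·m·s⁻²  ← same
Only (5) matches kg·m·s⁻².

(5)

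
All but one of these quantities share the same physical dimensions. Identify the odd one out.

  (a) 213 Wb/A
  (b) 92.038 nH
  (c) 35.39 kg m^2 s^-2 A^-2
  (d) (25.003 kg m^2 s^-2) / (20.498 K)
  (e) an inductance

Reduce each to base SI dimensions:
  (a) Wb·A⁻¹ = V·s·A⁻¹ = kg·m²·s⁻²·A⁻²
  (b) H = V·s·A⁻¹ = kg·m²·s⁻²·A⁻²
  (c) kg·m²·s⁻²·A⁻²
  (d) [kg·m²·s⁻²] / [K] = kg·m²·s⁻²·K⁻¹
  (e) [inductance] = kg·m²·s⁻²·A⁻²
All reduce to kg·m²·s⁻²·A⁻² except (d), which is kg·m²·s⁻²·K⁻¹.

(d)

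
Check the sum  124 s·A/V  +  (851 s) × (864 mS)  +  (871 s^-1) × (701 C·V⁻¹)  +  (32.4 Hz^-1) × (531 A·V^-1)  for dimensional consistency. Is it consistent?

Reduce each to base SI dimensions:
  124 s·A/V:  A·s·V⁻¹ = A·s·(J·C⁻¹)⁻¹ = kg⁻¹·m⁻²·s⁴·A²
  (851 s) × (864 mS):  [s] · [kg⁻¹·m⁻²·s³·A²] = kg⁻¹·m⁻²·s⁴·A²
  (871 s^-1) × (701 C·V⁻¹):  [s⁻¹] · [kg⁻¹·m⁻²·s⁴·A²] = kg⁻¹·m⁻²·s³·A²
  (32.4 Hz^-1) × (531 A·V^-1):  [s] · [kg⁻¹·m⁻²·s³·A²] = kg⁻¹·m⁻²·s⁴·A²
The terms do not share a single dimension (kg⁻¹·m⁻²·s³·A² vs kg⁻¹·m⁻²·s⁴·A²).

No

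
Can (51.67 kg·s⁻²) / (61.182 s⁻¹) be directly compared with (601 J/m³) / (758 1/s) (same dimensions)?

Work out the base dimensions of each:
  (51.67 kg·s⁻²) / (61.182 s⁻¹):  [kg·s⁻²] / [s⁻¹] = kg·s⁻¹
  (601 J/m³) / (758 1/s):  [kg·m⁻¹·s⁻²] / [s⁻¹] = kg·m⁻¹·s⁻¹
kg·s⁻¹ ≠ kg·m⁻¹·s⁻¹, so they cannot be added.

No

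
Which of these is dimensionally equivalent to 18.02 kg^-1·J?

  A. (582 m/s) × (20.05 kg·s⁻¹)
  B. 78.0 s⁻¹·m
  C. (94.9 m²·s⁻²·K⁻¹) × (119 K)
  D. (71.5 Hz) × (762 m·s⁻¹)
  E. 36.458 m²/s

Reference: J·kg⁻¹ = N·m·kg⁻¹ = m²·s⁻².
Each option:
  A. [m·s⁻¹] · [kg·s⁻¹] = kg·m·s⁻²
  B. m·s⁻¹
  C. [m²·s⁻²·K⁻¹] · [K] = m²·s⁻²  ← same
  D. [s⁻¹] · [m·s⁻¹] = m·s⁻²
  E. m²·s⁻¹
Only C. matches m²·s⁻².

C.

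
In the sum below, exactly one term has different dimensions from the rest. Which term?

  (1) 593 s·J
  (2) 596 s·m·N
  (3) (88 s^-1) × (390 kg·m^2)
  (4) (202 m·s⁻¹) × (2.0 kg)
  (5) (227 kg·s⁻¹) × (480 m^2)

(4)

Expand each in SI base units:
  (1) J·s = N·m·s = kg·m²·s⁻¹
  (2) N·m·s = kg·m·s⁻²·m·s = kg·m²·s⁻¹
  (3) [s⁻¹] · [kg·m²] = kg·m²·s⁻¹
  (4) [m·s⁻¹] · [kg] = kg·m·s⁻¹
  (5) [kg·s⁻¹] · [m²] = kg·m²·s⁻¹
All reduce to kg·m²·s⁻¹ except (4), which is kg·m·s⁻¹.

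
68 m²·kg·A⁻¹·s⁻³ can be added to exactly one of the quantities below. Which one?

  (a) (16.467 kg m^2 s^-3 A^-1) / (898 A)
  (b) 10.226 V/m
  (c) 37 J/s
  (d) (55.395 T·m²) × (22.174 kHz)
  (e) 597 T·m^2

Reference: kg·m²·s⁻³·A⁻¹.
Each option:
  (a) [kg·m²·s⁻³·A⁻¹] / [A] = kg·m²·s⁻³·A⁻²
  (b) V·m⁻¹ = J·C⁻¹·m⁻¹ = kg·m·s⁻³·A⁻¹
  (c) J·s⁻¹ = N·m·s⁻¹ = kg·m²·s⁻³
  (d) [kg·m²·s⁻²·A⁻¹] · [s⁻¹] = kg·m²·s⁻³·A⁻¹  ← same
  (e) T·m² = Wb·m⁻²·m² = kg·m²·s⁻²·A⁻¹
Only (d) matches kg·m²·s⁻³·A⁻¹.

(d)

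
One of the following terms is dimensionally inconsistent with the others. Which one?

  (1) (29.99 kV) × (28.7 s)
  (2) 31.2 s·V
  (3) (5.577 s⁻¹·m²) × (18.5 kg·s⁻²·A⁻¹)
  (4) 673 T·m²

(3)

In SI base units:
  (1) [kg·m²·s⁻³·A⁻¹] · [s] = kg·m²·s⁻²·A⁻¹
  (2) V·s = J·C⁻¹·s = kg·m²·s⁻²·A⁻¹
  (3) [m²·s⁻¹] · [kg·s⁻²·A⁻¹] = kg·m²·s⁻³·A⁻¹
  (4) T·m² = Wb·m⁻²·m² = kg·m²·s⁻²·A⁻¹
All reduce to kg·m²·s⁻²·A⁻¹ except (3), which is kg·m²·s⁻³·A⁻¹.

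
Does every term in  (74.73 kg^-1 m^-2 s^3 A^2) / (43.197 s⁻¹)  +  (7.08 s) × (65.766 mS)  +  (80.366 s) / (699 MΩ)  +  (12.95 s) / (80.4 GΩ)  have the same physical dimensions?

Yes

In SI base units:
  (74.73 kg^-1 m^-2 s^3 A^2) / (43.197 s⁻¹):  [kg⁻¹·m⁻²·s³·A²] / [s⁻¹] = kg⁻¹·m⁻²·s⁴·A²
  (7.08 s) × (65.766 mS):  [s] · [kg⁻¹·m⁻²·s³·A²] = kg⁻¹·m⁻²·s⁴·A²
  (80.366 s) / (699 MΩ):  [s] / [kg·m²·s⁻³·A⁻²] = kg⁻¹·m⁻²·s⁴·A²
  (12.95 s) / (80.4 GΩ):  [s] / [kg·m²·s⁻³·A⁻²] = kg⁻¹·m⁻²·s⁴·A²
Every term reduces to kg⁻¹·m⁻²·s⁴·A².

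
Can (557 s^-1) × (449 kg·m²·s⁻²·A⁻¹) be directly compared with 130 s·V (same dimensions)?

Work out the base dimensions of each:
  (557 s^-1) × (449 kg·m²·s⁻²·A⁻¹):  [s⁻¹] · [kg·m²·s⁻²·A⁻¹] = kg·m²·s⁻³·A⁻¹
  130 s·V:  V·s = J·C⁻¹·s = kg·m²·s⁻²·A⁻¹
kg·m²·s⁻³·A⁻¹ ≠ kg·m²·s⁻²·A⁻¹, so they cannot be added.

No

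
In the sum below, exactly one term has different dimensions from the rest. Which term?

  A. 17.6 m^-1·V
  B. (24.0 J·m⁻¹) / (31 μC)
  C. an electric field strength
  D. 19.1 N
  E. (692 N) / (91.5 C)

D.

Reduce each to base SI dimensions:
  A. V·m⁻¹ = J·C⁻¹·m⁻¹ = kg·m·s⁻³·A⁻¹
  B. [kg·m·s⁻²] / [s·A] = kg·m·s⁻³·A⁻¹
  C. [electric field strength] = kg·m·s⁻³·A⁻¹
  D. N = kg·m·s⁻²
  E. [kg·m·s⁻²] / [s·A] = kg·m·s⁻³·A⁻¹
All reduce to kg·m·s⁻³·A⁻¹ except D., which is kg·m·s⁻².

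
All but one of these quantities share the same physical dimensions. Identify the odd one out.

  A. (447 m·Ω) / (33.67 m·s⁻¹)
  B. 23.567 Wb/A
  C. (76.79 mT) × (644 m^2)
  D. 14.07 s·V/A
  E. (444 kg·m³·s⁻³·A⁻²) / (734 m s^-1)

In SI base units:
  A. [kg·m³·s⁻³·A⁻²] / [m·s⁻¹] = kg·m²·s⁻²·A⁻²
  B. Wb·A⁻¹ = V·s·A⁻¹ = kg·m²·s⁻²·A⁻²
  C. [kg·s⁻²·A⁻¹] · [m²] = kg·m²·s⁻²·A⁻¹
  D. V·s·A⁻¹ = J·C⁻¹·s·A⁻¹ = kg·m²·s⁻²·A⁻²
  E. [kg·m³·s⁻³·A⁻²] / [m·s⁻¹] = kg·m²·s⁻²·A⁻²
All reduce to kg·m²·s⁻²·A⁻² except C., which is kg·m²·s⁻²·A⁻¹.

C.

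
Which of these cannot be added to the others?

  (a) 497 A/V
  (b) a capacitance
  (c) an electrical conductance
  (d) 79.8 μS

(b)

Dimensions:
  (a) A·V⁻¹ = A·(J·C⁻¹)⁻¹ = kg⁻¹·m⁻²·s³·A²
  (b) [capacitance] = kg⁻¹·m⁻²·s⁴·A²
  (c) [electrical conductance] = kg⁻¹·m⁻²·s³·A²
  (d) S = Ω⁻¹ = kg⁻¹·m⁻²·s³·A²
All reduce to kg⁻¹·m⁻²·s³·A² except (b), which is kg⁻¹·m⁻²·s⁴·A².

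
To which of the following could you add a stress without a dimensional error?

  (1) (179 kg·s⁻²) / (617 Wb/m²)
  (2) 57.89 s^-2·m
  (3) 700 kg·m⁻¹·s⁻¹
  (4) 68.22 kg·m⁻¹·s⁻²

Reference: [stress] = kg·m⁻¹·s⁻².
Each option:
  (1) [kg·s⁻²] / [kg·s⁻²·A⁻¹] = A
  (2) m·s⁻²
  (3) kg·m⁻¹·s⁻¹
  (4) kg·m⁻¹·s⁻²  ← same
Only (4) matches kg·m⁻¹·s⁻².

(4)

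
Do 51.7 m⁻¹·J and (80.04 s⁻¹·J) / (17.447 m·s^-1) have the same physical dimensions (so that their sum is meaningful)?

Dimensions:
  51.7 m⁻¹·J:  J·m⁻¹ = N·m·m⁻¹ = kg·m·s⁻²
  (80.04 s⁻¹·J) / (17.447 m·s^-1):  [kg·m²·s⁻³] / [m·s⁻¹] = kg·m·s⁻²
Both are kg·m·s⁻², so they have the same dimensions and can be added.

Yes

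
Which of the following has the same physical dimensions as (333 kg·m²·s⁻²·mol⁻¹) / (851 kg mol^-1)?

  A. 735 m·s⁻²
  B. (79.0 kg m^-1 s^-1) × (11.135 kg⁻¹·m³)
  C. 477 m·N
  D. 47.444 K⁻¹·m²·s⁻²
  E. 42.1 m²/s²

E.

Reference: [kg·m²·s⁻²·mol⁻¹] / [kg·mol⁻¹] = m²·s⁻².
Each option:
  A. m·s⁻²
  B. [kg·m⁻¹·s⁻¹] · [kg⁻¹·m³] = m²·s⁻¹
  C. N·m = kg·m·s⁻²·m = kg·m²·s⁻²
  D. m²·s⁻²·K⁻¹
  E. m²·s⁻²  ← same
Only E. matches m²·s⁻².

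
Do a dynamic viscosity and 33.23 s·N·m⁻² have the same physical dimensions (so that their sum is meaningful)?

Work out the base dimensions of each:
  a dynamic viscosity:  [dynamic viscosity] = kg·m⁻¹·s⁻¹
  33.23 s·N·m⁻²:  N·s·m⁻² = kg·m·s⁻²·s·m⁻² = kg·m⁻¹·s⁻¹
Both are kg·m⁻¹·s⁻¹, so they have the same dimensions and can be added.

Yes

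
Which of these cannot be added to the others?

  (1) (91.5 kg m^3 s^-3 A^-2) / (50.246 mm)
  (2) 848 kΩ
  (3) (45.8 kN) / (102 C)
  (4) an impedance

(3)

In SI base units:
  (1) [kg·m³·s⁻³·A⁻²] / [m] = kg·m²·s⁻³·A⁻²
  (2) Ω = V·A⁻¹ = kg·m²·s⁻³·A⁻²
  (3) [kg·m·s⁻²] / [s·A] = kg·m·s⁻³·A⁻¹
  (4) [impedance] = kg·m²·s⁻³·A⁻²
All reduce to kg·m²·s⁻³·A⁻² except (3), which is kg·m·s⁻³·A⁻¹.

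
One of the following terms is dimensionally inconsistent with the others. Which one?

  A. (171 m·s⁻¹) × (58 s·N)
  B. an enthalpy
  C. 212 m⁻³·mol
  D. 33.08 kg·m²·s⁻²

C.

Expand each in SI base units:
  A. [m·s⁻¹] · [kg·m·s⁻¹] = kg·m²·s⁻²
  B. [enthalpy] = kg·m²·s⁻²
  C. mol·m⁻³ = m⁻³·mol
  D. kg·m²·s⁻²
All reduce to kg·m²·s⁻² except C., which is m⁻³·mol.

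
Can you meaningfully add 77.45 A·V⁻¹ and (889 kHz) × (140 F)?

Yes

Expand each in SI base units:
  77.45 A·V⁻¹:  A·V⁻¹ = A·(J·C⁻¹)⁻¹ = kg⁻¹·m⁻²·s³·A²
  (889 kHz) × (140 F):  [s⁻¹] · [kg⁻¹·m⁻²·s⁴·A²] = kg⁻¹·m⁻²·s³·A²
Both are kg⁻¹·m⁻²·s³·A², so they have the same dimensions and can be added.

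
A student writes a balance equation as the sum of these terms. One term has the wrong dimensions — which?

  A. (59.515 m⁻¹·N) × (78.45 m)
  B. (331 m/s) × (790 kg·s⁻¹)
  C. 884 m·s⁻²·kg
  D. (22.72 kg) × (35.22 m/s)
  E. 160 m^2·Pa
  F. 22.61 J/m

In SI base units:
  A. [kg·s⁻²] · [m] = kg·m·s⁻²
  B. [m·s⁻¹] · [kg·s⁻¹] = kg·m·s⁻²
  C. kg·m·s⁻²
  D. [kg] · [m·s⁻¹] = kg·m·s⁻¹
  E. Pa·m² = N·m⁻²·m² = kg·m·s⁻²
  F. J·m⁻¹ = N·m·m⁻¹ = kg·m·s⁻²
All reduce to kg·m·s⁻² except D., which is kg·m·s⁻¹.

D.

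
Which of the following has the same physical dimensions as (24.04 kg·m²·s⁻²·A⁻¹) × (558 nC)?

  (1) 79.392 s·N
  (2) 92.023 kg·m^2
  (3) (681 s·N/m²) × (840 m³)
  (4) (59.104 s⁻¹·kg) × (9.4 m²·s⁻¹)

(3)

Reference: [kg·m²·s⁻²·A⁻¹] · [s·A] = kg·m²·s⁻¹.
Each option:
  (1) N·s = kg·m·s⁻²·s = kg·m·s⁻¹
  (2) kg·m²
  (3) [kg·m⁻¹·s⁻¹] · [m³] = kg·m²·s⁻¹  ← same
  (4) [kg·s⁻¹] · [m²·s⁻¹] = kg·m²·s⁻²
Only (3) matches kg·m²·s⁻¹.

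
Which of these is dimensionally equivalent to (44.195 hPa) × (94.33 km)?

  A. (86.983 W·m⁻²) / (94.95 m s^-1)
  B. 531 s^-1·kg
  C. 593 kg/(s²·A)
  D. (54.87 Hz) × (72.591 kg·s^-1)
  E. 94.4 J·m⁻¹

D.

Reference: [kg·m⁻¹·s⁻²] · [m] = kg·s⁻².
Each option:
  A. [kg·s⁻³] / [m·s⁻¹] = kg·m⁻¹·s⁻²
  B. kg·s⁻¹
  C. kg·s⁻²·A⁻¹
  D. [s⁻¹] · [kg·s⁻¹] = kg·s⁻²  ← same
  E. J·m⁻¹ = N·m·m⁻¹ = kg·m·s⁻²
Only D. matches kg·s⁻².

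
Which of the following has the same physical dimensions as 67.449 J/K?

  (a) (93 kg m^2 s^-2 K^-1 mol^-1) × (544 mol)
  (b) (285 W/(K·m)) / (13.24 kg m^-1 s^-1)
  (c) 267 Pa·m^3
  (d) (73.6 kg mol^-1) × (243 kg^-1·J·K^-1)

Reference: J·K⁻¹ = N·m·K⁻¹ = kg·m²·s⁻²·K⁻¹.
Each option:
  (a) [kg·m²·s⁻²·K⁻¹·mol⁻¹] · [mol] = kg·m²·s⁻²·K⁻¹  ← same
  (b) [kg·m·s⁻³·K⁻¹] / [kg·m⁻¹·s⁻¹] = m²·s⁻²·K⁻¹
  (c) Pa·m³ = N·m⁻²·m³ = kg·m²·s⁻²
  (d) [kg·mol⁻¹] · [m²·s⁻²·K⁻¹] = kg·m²·s⁻²·K⁻¹·mol⁻¹
Only (a) matches kg·m²·s⁻²·K⁻¹.

(a)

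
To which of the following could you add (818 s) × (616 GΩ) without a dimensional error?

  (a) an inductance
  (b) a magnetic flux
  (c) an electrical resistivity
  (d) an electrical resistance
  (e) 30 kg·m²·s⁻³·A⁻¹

Reference: [s] · [kg·m²·s⁻³·A⁻²] = kg·m²·s⁻²·A⁻².
Each option:
  (a) [inductance] = kg·m²·s⁻²·A⁻²  ← same
  (b) [magnetic flux] = kg·m²·s⁻²·A⁻¹
  (c) [electrical resistivity] = kg·m³·s⁻³·A⁻²
  (d) [electrical resistance] = kg·m²·s⁻³·A⁻²
  (e) kg·m²·s⁻³·A⁻¹
Only (a) matches kg·m²·s⁻²·A⁻².

(a)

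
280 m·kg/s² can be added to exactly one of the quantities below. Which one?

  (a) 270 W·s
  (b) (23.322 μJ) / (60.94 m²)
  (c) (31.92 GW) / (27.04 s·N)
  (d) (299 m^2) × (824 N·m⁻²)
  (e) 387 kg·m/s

(d)

Reference: kg·m·s⁻².
Each option:
  (a) W·s = J·s⁻¹·s = kg·m²·s⁻²
  (b) [kg·m²·s⁻²] / [m²] = kg·s⁻²
  (c) [kg·m²·s⁻³] / [kg·m·s⁻¹] = m·s⁻²
  (d) [m²] · [kg·m⁻¹·s⁻²] = kg·m·s⁻²  ← same
  (e) kg·m·s⁻¹
Only (d) matches kg·m·s⁻².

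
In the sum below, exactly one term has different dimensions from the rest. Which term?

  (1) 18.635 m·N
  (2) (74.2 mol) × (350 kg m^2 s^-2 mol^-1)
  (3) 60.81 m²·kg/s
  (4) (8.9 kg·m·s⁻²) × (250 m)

(3)

Reduce each to base SI dimensions:
  (1) N·m = kg·m·s⁻²·m = kg·m²·s⁻²
  (2) [mol] · [kg·m²·s⁻²·mol⁻¹] = kg·m²·s⁻²
  (3) kg·m²·s⁻¹
  (4) [kg·m·s⁻²] · [m] = kg·m²·s⁻²
All reduce to kg·m²·s⁻² except (3), which is kg·m²·s⁻¹.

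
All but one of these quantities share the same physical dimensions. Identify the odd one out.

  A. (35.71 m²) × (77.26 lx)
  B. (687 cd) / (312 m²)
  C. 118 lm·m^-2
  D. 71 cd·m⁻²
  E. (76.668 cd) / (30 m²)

Expand each in SI base units:
  A. [m²] · [m⁻²·cd] = cd
  B. [cd] / [m²] = m⁻²·cd
  C. lm·m⁻² = cd·m⁻² = m⁻²·cd
  D. cd·m⁻² = m⁻²·cd
  E. [cd] / [m²] = m⁻²·cd
All reduce to m⁻²·cd except A., which is cd.

A.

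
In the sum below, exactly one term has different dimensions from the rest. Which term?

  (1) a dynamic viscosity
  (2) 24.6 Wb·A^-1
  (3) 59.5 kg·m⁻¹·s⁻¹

(2)

Work out the base dimensions of each:
  (1) [dynamic viscosity] = kg·m⁻¹·s⁻¹
  (2) Wb·A⁻¹ = V·s·A⁻¹ = kg·m²·s⁻²·A⁻²
  (3) kg·m⁻¹·s⁻¹
All reduce to kg·m⁻¹·s⁻¹ except (2), which is kg·m²·s⁻²·A⁻².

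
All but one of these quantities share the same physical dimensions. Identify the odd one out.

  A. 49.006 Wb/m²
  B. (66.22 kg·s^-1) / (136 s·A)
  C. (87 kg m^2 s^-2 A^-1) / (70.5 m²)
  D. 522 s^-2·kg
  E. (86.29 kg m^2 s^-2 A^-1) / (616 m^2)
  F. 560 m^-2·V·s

D.

Expand each in SI base units:
  A. Wb·m⁻² = V·s·m⁻² = kg·s⁻²·A⁻¹
  B. [kg·s⁻¹] / [s·A] = kg·s⁻²·A⁻¹
  C. [kg·m²·s⁻²·A⁻¹] / [m²] = kg·s⁻²·A⁻¹
  D. kg·s⁻²
  E. [kg·m²·s⁻²·A⁻¹] / [m²] = kg·s⁻²·A⁻¹
  F. V·s·m⁻² = J·C⁻¹·s·m⁻² = kg·s⁻²·A⁻¹
All reduce to kg·s⁻²·A⁻¹ except D., which is kg·s⁻².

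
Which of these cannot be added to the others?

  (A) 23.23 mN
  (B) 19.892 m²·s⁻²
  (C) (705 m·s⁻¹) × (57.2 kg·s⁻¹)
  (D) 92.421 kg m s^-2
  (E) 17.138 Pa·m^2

Dimensions:
  (A) N = kg·m·s⁻²
  (B) m²·s⁻²
  (C) [m·s⁻¹] · [kg·s⁻¹] = kg·m·s⁻²
  (D) kg·m·s⁻²
  (E) Pa·m² = N·m⁻²·m² = kg·m·s⁻²
All reduce to kg·m·s⁻² except (B), which is m²·s⁻².

(B)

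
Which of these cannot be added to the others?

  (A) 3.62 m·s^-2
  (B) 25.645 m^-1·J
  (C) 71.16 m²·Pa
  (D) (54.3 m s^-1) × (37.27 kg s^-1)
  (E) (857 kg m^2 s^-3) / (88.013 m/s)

In SI base units:
  (A) m·s⁻²
  (B) J·m⁻¹ = N·m·m⁻¹ = kg·m·s⁻²
  (C) Pa·m² = N·m⁻²·m² = kg·m·s⁻²
  (D) [m·s⁻¹] · [kg·s⁻¹] = kg·m·s⁻²
  (E) [kg·m²·s⁻³] / [m·s⁻¹] = kg·m·s⁻²
All reduce to kg·m·s⁻² except (A), which is m·s⁻².

(A)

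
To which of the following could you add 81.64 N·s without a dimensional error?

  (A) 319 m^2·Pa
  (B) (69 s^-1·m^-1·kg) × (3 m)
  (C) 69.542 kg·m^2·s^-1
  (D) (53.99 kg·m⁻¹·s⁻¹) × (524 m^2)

(D)

Reference: N·s = kg·m·s⁻²·s = kg·m·s⁻¹.
Each option:
  (A) Pa·m² = N·m⁻²·m² = kg·m·s⁻²
  (B) [kg·m⁻¹·s⁻¹] · [m] = kg·s⁻¹
  (C) kg·m²·s⁻¹
  (D) [kg·m⁻¹·s⁻¹] · [m²] = kg·m·s⁻¹  ← same
Only (D) matches kg·m·s⁻¹.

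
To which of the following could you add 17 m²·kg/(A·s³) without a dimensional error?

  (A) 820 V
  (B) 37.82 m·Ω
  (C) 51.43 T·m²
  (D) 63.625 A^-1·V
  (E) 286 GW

Reference: kg·m²·s⁻³·A⁻¹.
Each option:
  (A) V = J·C⁻¹ = kg·m²·s⁻³·A⁻¹  ← same
  (B) Ω·m = V·A⁻¹·m = kg·m³·s⁻³·A⁻²
  (C) T·m² = Wb·m⁻²·m² = kg·m²·s⁻²·A⁻¹
  (D) V·A⁻¹ = J·C⁻¹·A⁻¹ = kg·m²·s⁻³·A⁻²
  (E) W = J·s⁻¹ = kg·m²·s⁻³
Only (A) matches kg·m²·s⁻³·A⁻¹.

(A)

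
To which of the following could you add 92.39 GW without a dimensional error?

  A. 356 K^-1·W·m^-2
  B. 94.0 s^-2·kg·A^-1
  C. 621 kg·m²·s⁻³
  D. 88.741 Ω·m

C.

Reference: W = J·s⁻¹ = kg·m²·s⁻³.
Each option:
  A. W·m⁻²·K⁻¹ = J·s⁻¹·m⁻²·K⁻¹ = kg·s⁻³·K⁻¹
  B. kg·s⁻²·A⁻¹
  C. kg·m²·s⁻³  ← same
  D. Ω·m = V·A⁻¹·m = kg·m³·s⁻³·A⁻²
Only C. matches kg·m²·s⁻³.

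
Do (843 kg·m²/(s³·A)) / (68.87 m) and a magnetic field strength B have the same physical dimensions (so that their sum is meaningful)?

In SI base units:
  (843 kg·m²/(s³·A)) / (68.87 m):  [kg·m²·s⁻³·A⁻¹] / [m] = kg·m·s⁻³·A⁻¹
  a magnetic field strength B:  [magnetic field strength B] = kg·s⁻²·A⁻¹
kg·m·s⁻³·A⁻¹ ≠ kg·s⁻²·A⁻¹, so they cannot be added.

No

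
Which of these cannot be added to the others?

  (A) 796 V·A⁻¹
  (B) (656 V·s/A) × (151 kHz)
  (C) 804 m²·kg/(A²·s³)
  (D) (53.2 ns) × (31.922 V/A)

Work out the base dimensions of each:
  (A) V·A⁻¹ = J·C⁻¹·A⁻¹ = kg·m²·s⁻³·A⁻²
  (B) [kg·m²·s⁻²·A⁻²] · [s⁻¹] = kg·m²·s⁻³·A⁻²
  (C) kg·m²·s⁻³·A⁻²
  (D) [s] · [kg·m²·s⁻³·A⁻²] = kg·m²·s⁻²·A⁻²
All reduce to kg·m²·s⁻³·A⁻² except (D), which is kg·m²·s⁻²·A⁻².

(D)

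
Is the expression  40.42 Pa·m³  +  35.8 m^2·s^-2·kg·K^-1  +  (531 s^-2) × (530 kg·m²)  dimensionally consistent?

In SI base units:
  40.42 Pa·m³:  Pa·m³ = N·m⁻²·m³ = kg·m²·s⁻²
  35.8 m^2·s^-2·kg·K^-1:  kg·m²·s⁻²·K⁻¹
  (531 s^-2) × (530 kg·m²):  [s⁻²] · [kg·m²] = kg·m²·s⁻²
The terms do not share a single dimension (kg·m²·s⁻² vs kg·m²·s⁻²·K⁻¹).

No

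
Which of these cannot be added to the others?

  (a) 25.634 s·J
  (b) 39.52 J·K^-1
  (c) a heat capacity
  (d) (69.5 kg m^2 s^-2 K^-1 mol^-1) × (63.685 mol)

(a)

Expand each in SI base units:
  (a) J·s = N·m·s = kg·m²·s⁻¹
  (b) J·K⁻¹ = N·m·K⁻¹ = kg·m²·s⁻²·K⁻¹
  (c) [heat capacity] = kg·m²·s⁻²·K⁻¹
  (d) [kg·m²·s⁻²·K⁻¹·mol⁻¹] · [mol] = kg·m²·s⁻²·K⁻¹
All reduce to kg·m²·s⁻²·K⁻¹ except (a), which is kg·m²·s⁻¹.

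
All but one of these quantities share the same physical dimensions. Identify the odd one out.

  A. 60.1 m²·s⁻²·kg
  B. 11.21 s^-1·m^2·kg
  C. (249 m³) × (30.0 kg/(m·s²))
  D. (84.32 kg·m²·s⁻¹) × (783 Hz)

In SI base units:
  A. kg·m²·s⁻²
  B. kg·m²·s⁻¹
  C. [m³] · [kg·m⁻¹·s⁻²] = kg·m²·s⁻²
  D. [kg·m²·s⁻¹] · [s⁻¹] = kg·m²·s⁻²
All reduce to kg·m²·s⁻² except B., which is kg·m²·s⁻¹.

B.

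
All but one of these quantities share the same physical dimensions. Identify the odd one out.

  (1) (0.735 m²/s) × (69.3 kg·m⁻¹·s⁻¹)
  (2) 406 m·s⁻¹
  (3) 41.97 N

(2)

Expand each in SI base units:
  (1) [m²·s⁻¹] · [kg·m⁻¹·s⁻¹] = kg·m·s⁻²
  (2) m·s⁻¹
  (3) N = kg·m·s⁻²
All reduce to kg·m·s⁻² except (2), which is m·s⁻¹.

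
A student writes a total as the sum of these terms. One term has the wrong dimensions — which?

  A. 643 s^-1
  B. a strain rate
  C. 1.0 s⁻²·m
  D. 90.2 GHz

C.

In SI base units:
  A. s⁻¹
  B. [strain rate] = s⁻¹
  C. m·s⁻²
  D. Hz = s⁻¹
All reduce to s⁻¹ except C., which is m·s⁻².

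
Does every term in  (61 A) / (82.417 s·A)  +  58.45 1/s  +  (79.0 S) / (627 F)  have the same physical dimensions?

Dimensions:
  (61 A) / (82.417 s·A):  [A] / [s·A] = s⁻¹
  58.45 1/s:  s⁻¹
  (79.0 S) / (627 F):  [kg⁻¹·m⁻²·s³·A²] / [kg⁻¹·m⁻²·s⁴·A²] = s⁻¹
Every term reduces to s⁻¹.

Yes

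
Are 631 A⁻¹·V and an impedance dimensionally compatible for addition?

Dimensions:
  631 A⁻¹·V:  V·A⁻¹ = J·C⁻¹·A⁻¹ = kg·m²·s⁻³·A⁻²
  an impedance:  [impedance] = kg·m²·s⁻³·A⁻²
Both are kg·m²·s⁻³·A⁻², so they have the same dimensions and can be added.

Yes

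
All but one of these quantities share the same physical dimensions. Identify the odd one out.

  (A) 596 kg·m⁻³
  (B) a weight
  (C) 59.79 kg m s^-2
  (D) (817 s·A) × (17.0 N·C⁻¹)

(A)

Expand each in SI base units:
  (A) kg·m⁻³
  (B) [weight] = kg·m·s⁻²
  (C) kg·m·s⁻²
  (D) [s·A] · [kg·m·s⁻³·A⁻¹] = kg·m·s⁻²
All reduce to kg·m·s⁻² except (A), which is kg·m⁻³.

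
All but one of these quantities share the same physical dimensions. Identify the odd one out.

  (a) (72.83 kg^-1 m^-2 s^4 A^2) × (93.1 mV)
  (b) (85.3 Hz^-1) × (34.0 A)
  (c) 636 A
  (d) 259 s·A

(c)

Work out the base dimensions of each:
  (a) [kg⁻¹·m⁻²·s⁴·A²] · [kg·m²·s⁻³·A⁻¹] = s·A
  (b) [s] · [A] = s·A
  (c) A
  (d) A·s = s·A
All reduce to s·A except (c), which is A.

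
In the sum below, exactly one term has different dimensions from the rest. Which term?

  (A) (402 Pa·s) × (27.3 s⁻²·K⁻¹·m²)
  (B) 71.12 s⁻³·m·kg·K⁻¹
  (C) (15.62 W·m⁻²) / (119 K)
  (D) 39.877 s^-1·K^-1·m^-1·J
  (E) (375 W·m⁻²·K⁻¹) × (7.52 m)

(C)

In SI base units:
  (A) [kg·m⁻¹·s⁻¹] · [m²·s⁻²·K⁻¹] = kg·m·s⁻³·K⁻¹
  (B) kg·m·s⁻³·K⁻¹
  (C) [kg·s⁻³] / [K] = kg·s⁻³·K⁻¹
  (D) J·s⁻¹·m⁻¹·K⁻¹ = N·m·s⁻¹·m⁻¹·K⁻¹ = kg·m·s⁻³·K⁻¹
  (E) [kg·s⁻³·K⁻¹] · [m] = kg·m·s⁻³·K⁻¹
All reduce to kg·m·s⁻³·K⁻¹ except (C), which is kg·s⁻³·K⁻¹.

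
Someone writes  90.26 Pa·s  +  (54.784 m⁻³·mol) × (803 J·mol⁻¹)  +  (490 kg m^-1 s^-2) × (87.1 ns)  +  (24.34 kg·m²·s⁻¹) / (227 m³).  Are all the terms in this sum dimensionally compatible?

Expand each in SI base units:
  90.26 Pa·s:  Pa·s = N·m⁻²·s = kg·m⁻¹·s⁻¹
  (54.784 m⁻³·mol) × (803 J·mol⁻¹):  [m⁻³·mol] · [kg·m²·s⁻²·mol⁻¹] = kg·m⁻¹·s⁻²
  (490 kg m^-1 s^-2) × (87.1 ns):  [kg·m⁻¹·s⁻²] · [s] = kg·m⁻¹·s⁻¹
  (24.34 kg·m²·s⁻¹) / (227 m³):  [kg·m²·s⁻¹] / [m³] = kg·m⁻¹·s⁻¹
The terms do not share a single dimension (kg·m⁻¹·s⁻² vs kg·m⁻¹·s⁻¹).

No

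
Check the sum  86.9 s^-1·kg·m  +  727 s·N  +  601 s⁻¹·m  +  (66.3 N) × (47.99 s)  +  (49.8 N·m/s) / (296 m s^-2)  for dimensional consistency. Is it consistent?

Dimensions:
  86.9 s^-1·kg·m:  kg·m·s⁻¹
  727 s·N:  N·s = kg·m·s⁻²·s = kg·m·s⁻¹
  601 s⁻¹·m:  m·s⁻¹
  (66.3 N) × (47.99 s):  [kg·m·s⁻²] · [s] = kg·m·s⁻¹
  (49.8 N·m/s) / (296 m s^-2):  [kg·m²·s⁻³] / [m·s⁻²] = kg·m·s⁻¹
The terms do not share a single dimension (kg·m·s⁻¹ vs m·s⁻¹).

No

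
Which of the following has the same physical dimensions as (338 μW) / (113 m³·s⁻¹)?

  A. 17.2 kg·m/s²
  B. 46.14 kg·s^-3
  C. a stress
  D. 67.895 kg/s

C.

Reference: [kg·m²·s⁻³] / [m³·s⁻¹] = kg·m⁻¹·s⁻².
Each option:
  A. kg·m·s⁻²
  B. kg·s⁻³
  C. [stress] = kg·m⁻¹·s⁻²  ← same
  D. kg·s⁻¹
Only C. matches kg·m⁻¹·s⁻².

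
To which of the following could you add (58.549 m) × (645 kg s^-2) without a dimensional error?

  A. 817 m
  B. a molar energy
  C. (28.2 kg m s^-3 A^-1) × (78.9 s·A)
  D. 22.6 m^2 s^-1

C.

Reference: [m] · [kg·s⁻²] = kg·m·s⁻².
Each option:
  A. m
  B. [molar energy] = kg·m²·s⁻²·mol⁻¹
  C. [kg·m·s⁻³·A⁻¹] · [s·A] = kg·m·s⁻²  ← same
  D. m²·s⁻¹
Only C. matches kg·m·s⁻².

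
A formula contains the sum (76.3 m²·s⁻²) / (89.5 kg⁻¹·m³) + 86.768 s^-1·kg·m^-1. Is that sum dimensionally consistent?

No

Reduce each to base SI dimensions:
  (76.3 m²·s⁻²) / (89.5 kg⁻¹·m³):  [m²·s⁻²] / [kg⁻¹·m³] = kg·m⁻¹·s⁻²
  86.768 s^-1·kg·m^-1:  kg·m⁻¹·s⁻¹
kg·m⁻¹·s⁻² ≠ kg·m⁻¹·s⁻¹, so they cannot be added.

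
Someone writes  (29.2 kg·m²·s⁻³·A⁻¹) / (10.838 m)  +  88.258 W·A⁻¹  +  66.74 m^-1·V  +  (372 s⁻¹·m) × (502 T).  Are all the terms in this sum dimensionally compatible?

No

Reduce each to base SI dimensions:
  (29.2 kg·m²·s⁻³·A⁻¹) / (10.838 m):  [kg·m²·s⁻³·A⁻¹] / [m] = kg·m·s⁻³·A⁻¹
  88.258 W·A⁻¹:  W·A⁻¹ = J·s⁻¹·A⁻¹ = kg·m²·s⁻³·A⁻¹
  66.74 m^-1·V:  V·m⁻¹ = J·C⁻¹·m⁻¹ = kg·m·s⁻³·A⁻¹
  (372 s⁻¹·m) × (502 T):  [m·s⁻¹] · [kg·s⁻²·A⁻¹] = kg·m·s⁻³·A⁻¹
The terms do not share a single dimension (kg·m²·s⁻³·A⁻¹ vs kg·m·s⁻³·A⁻¹).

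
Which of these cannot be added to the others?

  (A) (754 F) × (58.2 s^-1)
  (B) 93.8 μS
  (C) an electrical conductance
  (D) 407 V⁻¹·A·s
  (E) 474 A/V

(D)

In SI base units:
  (A) [kg⁻¹·m⁻²·s⁴·A²] · [s⁻¹] = kg⁻¹·m⁻²·s³·A²
  (B) S = Ω⁻¹ = kg⁻¹·m⁻²·s³·A²
  (C) [electrical conductance] = kg⁻¹·m⁻²·s³·A²
  (D) A·s·V⁻¹ = A·s·(J·C⁻¹)⁻¹ = kg⁻¹·m⁻²·s⁴·A²
  (E) A·V⁻¹ = A·(J·C⁻¹)⁻¹ = kg⁻¹·m⁻²·s³·A²
All reduce to kg⁻¹·m⁻²·s³·A² except (D), which is kg⁻¹·m⁻²·s⁴·A².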